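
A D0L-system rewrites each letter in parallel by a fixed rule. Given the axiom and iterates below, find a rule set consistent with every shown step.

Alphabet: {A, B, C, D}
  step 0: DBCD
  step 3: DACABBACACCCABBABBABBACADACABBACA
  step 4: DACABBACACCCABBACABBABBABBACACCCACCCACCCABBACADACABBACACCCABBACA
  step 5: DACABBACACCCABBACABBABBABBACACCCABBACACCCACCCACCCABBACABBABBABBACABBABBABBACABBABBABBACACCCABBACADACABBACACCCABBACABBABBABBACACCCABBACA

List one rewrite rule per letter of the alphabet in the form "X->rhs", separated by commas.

A->CA, B->C, C->BBA, D->DA

  step 4 ⇒ step 5: DACABBACACCCABBACABBABBABBACACCCACCCACCCABBACADACABBACACCCABBACA ⇒ DA·CA·BBA·CA·C·C·CA·BBA·CA·BBA·BBA·BBA·CA·C·C·CA·BBA·CA·C·C·CA·C·C·CA·C·C·CA·BBA·CA·BBA·BBA·BBA·CA·BBA·BBA·BBA·CA·BBA·BBA·BBA·CA·C·C·CA·BBA·CA·DA·CA·BBA·CA·C·C·CA·BBA·CA·BBA·BBA·BBA·CA·C·C·CA·BBA·CA
    A ↦ CA
    B ↦ C
    C ↦ BBA
    D ↦ DA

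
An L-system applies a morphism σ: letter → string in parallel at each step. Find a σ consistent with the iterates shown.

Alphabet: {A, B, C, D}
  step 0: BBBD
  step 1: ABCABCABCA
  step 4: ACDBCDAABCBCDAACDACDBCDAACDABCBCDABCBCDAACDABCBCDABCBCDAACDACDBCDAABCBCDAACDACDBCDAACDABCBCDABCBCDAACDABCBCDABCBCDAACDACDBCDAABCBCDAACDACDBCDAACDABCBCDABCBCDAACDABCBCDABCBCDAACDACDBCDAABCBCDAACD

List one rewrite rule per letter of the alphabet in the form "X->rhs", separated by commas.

A->ACD, B->ABC, C->BCD, D->A

  step 0 ⇒ step 1: BBBD ⇒ ABC·ABC·ABC·A
    B ↦ ABC
    D ↦ A
    A ↦ ACD  (constrained at step 1)
    C ↦ BCD  (constrained at step 1)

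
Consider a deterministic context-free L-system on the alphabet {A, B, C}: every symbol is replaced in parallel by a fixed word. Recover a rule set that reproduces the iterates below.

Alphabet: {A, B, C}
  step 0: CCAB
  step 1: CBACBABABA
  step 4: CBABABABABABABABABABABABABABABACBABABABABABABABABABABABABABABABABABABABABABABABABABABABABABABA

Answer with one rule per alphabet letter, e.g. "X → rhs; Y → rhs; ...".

  step 0 ⇒ step 1: CCAB ⇒ CBA·CBA·BA·BA
    A ↦ BA
    B ↦ BA
    C ↦ CBA

A->BA, B->BA, C->CBA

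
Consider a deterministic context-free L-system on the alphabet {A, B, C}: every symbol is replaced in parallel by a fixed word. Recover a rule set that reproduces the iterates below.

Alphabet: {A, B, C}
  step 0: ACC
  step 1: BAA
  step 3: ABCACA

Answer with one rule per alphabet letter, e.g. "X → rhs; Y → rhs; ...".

  step 0 ⇒ step 1: ACC ⇒ B·A·A
    A ↦ B
    C ↦ A
    B ↦ CA  (constrained at step 1)

A->B, B->CA, C->A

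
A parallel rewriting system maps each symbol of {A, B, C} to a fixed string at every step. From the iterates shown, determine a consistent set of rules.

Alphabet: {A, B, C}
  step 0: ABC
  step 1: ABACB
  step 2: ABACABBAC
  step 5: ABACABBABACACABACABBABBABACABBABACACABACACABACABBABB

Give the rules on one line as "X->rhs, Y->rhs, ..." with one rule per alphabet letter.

A->AB, B->AC, C->B

  step 1 ⇒ step 2: ABACB ⇒ AB·AC·AB·B·AC
    A ↦ AB
    B ↦ AC
    C ↦ B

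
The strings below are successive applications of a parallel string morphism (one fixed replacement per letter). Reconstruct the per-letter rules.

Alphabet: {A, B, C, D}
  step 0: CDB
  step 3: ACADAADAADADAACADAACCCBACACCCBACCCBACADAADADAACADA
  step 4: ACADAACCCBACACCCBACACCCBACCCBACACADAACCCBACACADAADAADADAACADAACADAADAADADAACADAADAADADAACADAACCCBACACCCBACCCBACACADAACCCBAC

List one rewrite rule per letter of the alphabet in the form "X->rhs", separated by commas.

  step 3 ⇒ step 4: ACADAADAADADAACADAACCCBACACCCBACCCBACADAADADAACADA ⇒ AC·ADA·AC·CCB·AC·AC·CCB·AC·AC·CCB·AC·CCB·AC·AC·ADA·AC·CCB·AC·AC·ADA·ADA·ADA·DA·AC·ADA·AC·ADA·ADA·ADA·DA·AC·ADA·ADA·ADA·DA·AC·ADA·AC·CCB·AC·AC·CCB·AC·CCB·AC·AC·ADA·AC·CCB·AC
    A ↦ AC
    B ↦ DA
    C ↦ ADA
    D ↦ CCB

A->AC, B->DA, C->ADA, D->CCB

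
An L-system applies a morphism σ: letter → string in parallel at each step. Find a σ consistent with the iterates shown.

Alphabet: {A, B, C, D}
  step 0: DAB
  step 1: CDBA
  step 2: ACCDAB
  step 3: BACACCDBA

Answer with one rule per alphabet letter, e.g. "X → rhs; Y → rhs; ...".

A->B, B->A, C->AC, D->CD

  step 2 ⇒ step 3: ACCDAB ⇒ B·AC·AC·CD·B·A
    A ↦ B
    B ↦ A
    C ↦ AC
    D ↦ CD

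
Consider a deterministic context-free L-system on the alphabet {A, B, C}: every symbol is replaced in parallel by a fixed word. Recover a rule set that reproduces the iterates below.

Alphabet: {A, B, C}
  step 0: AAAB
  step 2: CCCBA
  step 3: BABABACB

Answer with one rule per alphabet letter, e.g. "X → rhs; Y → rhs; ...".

  step 2 ⇒ step 3: CCCBA ⇒ BA·BA·BA·C·B
    A ↦ B
    B ↦ C
    C ↦ BA

A->B, B->C, C->BA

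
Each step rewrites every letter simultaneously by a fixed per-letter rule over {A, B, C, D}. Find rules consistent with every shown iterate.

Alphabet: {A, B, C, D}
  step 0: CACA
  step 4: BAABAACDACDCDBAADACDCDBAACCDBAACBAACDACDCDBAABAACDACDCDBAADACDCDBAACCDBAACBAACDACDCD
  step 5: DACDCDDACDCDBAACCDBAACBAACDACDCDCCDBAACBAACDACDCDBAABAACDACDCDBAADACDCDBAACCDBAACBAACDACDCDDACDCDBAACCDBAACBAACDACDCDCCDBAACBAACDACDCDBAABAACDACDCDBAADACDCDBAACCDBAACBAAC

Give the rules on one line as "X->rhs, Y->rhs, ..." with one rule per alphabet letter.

A->CD, B->DA, C->BAA, D->C

  step 4 ⇒ step 5: BAABAACDACDCDBAADACDCDBAACCDBAACBAACDACDCDBAABAACDACDCDBAADACDCDBAACCDBAACBAACDACDCD ⇒ DA·CD·CD·DA·CD·CD·BAA·C·CD·BAA·C·BAA·C·DA·CD·CD·C·CD·BAA·C·BAA·C·DA·CD·CD·BAA·BAA·C·DA·CD·CD·BAA·DA·CD·CD·BAA·C·CD·BAA·C·BAA·C·DA·CD·CD·DA·CD·CD·BAA·C·CD·BAA·C·BAA·C·DA·CD·CD·C·CD·BAA·C·BAA·C·DA·CD·CD·BAA·BAA·C·DA·CD·CD·BAA·DA·CD·CD·BAA·C·CD·BAA·C·BAA·C
    A ↦ CD
    B ↦ DA
    C ↦ BAA
    D ↦ C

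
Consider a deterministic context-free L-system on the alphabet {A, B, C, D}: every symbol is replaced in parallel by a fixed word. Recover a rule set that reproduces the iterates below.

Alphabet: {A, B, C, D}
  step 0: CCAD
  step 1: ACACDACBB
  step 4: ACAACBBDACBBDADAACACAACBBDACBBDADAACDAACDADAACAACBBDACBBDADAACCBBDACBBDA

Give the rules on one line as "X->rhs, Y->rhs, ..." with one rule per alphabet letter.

A->DA, B->A, C->AC, D->CBB

  step 0 ⇒ step 1: CCAD ⇒ AC·AC·DA·CBB
    A ↦ DA
    C ↦ AC
    D ↦ CBB
    B ↦ A  (constrained at step 1)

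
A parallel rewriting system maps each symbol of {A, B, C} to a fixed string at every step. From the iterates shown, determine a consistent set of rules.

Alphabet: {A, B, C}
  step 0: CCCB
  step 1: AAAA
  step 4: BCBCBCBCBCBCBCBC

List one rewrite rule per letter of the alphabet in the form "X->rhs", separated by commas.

  step 0 ⇒ step 1: CCCB ⇒ A·A·A·A
    B ↦ A
    C ↦ A
    A ↦ BC  (constrained at step 1)

A->BC, B->A, C->A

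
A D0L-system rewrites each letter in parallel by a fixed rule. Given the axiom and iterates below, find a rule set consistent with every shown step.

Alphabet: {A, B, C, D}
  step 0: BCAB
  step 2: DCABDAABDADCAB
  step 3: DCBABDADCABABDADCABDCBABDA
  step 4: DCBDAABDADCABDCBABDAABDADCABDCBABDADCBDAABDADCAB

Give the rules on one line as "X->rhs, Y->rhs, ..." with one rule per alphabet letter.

A->AB, B->DA, C->B, D->DC

  step 3 ⇒ step 4: DCBABDADCABABDADCABDCBABDA ⇒ DC·B·DA·AB·DA·DC·AB·DC·B·AB·DA·AB·DA·DC·AB·DC·B·AB·DA·DC·B·DA·AB·DA·DC·AB
    A ↦ AB
    B ↦ DA
    C ↦ B
    D ↦ DC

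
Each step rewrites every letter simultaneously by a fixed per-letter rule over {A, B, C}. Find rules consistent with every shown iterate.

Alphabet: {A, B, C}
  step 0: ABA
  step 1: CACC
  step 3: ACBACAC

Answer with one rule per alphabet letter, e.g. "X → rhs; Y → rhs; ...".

  step 0 ⇒ step 1: ABA ⇒ C·AC·C
    A ↦ C
    B ↦ AC
    C ↦ B  (constrained at step 1)

A->C, B->AC, C->B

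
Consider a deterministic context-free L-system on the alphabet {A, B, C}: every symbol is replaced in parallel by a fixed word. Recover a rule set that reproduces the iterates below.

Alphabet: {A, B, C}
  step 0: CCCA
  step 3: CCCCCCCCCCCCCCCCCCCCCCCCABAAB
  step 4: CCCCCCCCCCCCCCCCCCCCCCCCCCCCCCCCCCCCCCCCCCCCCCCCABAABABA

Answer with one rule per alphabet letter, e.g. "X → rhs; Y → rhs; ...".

  step 3 ⇒ step 4: CCCCCCCCCCCCCCCCCCCCCCCCABAAB ⇒ CC·CC·CC·CC·CC·CC·CC·CC·CC·CC·CC·CC·CC·CC·CC·CC·CC·CC·CC·CC·CC·CC·CC·CC·AB·A·AB·AB·A
    A ↦ AB
    B ↦ A
    C ↦ CC

A->AB, B->A, C->CC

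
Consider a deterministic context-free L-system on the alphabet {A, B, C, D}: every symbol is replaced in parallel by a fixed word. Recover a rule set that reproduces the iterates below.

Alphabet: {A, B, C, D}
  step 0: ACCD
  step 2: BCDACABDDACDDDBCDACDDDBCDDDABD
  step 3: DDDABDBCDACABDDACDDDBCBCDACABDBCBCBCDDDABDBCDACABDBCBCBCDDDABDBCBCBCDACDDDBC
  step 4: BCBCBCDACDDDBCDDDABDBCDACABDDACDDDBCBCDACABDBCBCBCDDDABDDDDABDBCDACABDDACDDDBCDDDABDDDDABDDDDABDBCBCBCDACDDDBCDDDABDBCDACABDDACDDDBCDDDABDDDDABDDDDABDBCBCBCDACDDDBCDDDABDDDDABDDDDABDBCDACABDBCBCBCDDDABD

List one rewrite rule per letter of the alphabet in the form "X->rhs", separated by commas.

A->DAC, B->DDD, C->ABD, D->BC

  step 3 ⇒ step 4: DDDABDBCDACABDDACDDDBCBCDACABDBCBCBCDDDABDBCDACABDBCBCBCDDDABDBCBCBCDACDDDBC ⇒ BC·BC·BC·DAC·DDD·BC·DDD·ABD·BC·DAC·ABD·DAC·DDD·BC·BC·DAC·ABD·BC·BC·BC·DDD·ABD·DDD·ABD·BC·DAC·ABD·DAC·DDD·BC·DDD·ABD·DDD·ABD·DDD·ABD·BC·BC·BC·DAC·DDD·BC·DDD·ABD·BC·DAC·ABD·DAC·DDD·BC·DDD·ABD·DDD·ABD·DDD·ABD·BC·BC·BC·DAC·DDD·BC·DDD·ABD·DDD·ABD·DDD·ABD·BC·DAC·ABD·BC·BC·BC·DDD·ABD
    A ↦ DAC
    B ↦ DDD
    C ↦ ABD
    D ↦ BC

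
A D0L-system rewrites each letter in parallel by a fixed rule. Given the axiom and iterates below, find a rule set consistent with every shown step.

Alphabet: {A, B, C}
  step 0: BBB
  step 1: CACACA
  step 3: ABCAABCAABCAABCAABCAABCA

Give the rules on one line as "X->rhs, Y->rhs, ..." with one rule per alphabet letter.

  step 0 ⇒ step 1: BBB ⇒ CA·CA·CA
    B ↦ CA
    A ↦ AB  (constrained at step 1)
    C ↦ AB  (constrained at step 1)

A->AB, B->CA, C->AB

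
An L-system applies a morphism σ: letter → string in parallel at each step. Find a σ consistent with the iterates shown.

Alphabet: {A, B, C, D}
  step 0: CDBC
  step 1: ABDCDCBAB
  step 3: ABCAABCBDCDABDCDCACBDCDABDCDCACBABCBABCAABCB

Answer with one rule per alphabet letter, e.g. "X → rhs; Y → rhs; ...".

  step 0 ⇒ step 1: CDBC ⇒ AB·DCD·CB·AB
    B ↦ CB
    C ↦ AB
    D ↦ DCD
    A ↦ CA  (constrained at step 1)

A->CA, B->CB, C->AB, D->DCD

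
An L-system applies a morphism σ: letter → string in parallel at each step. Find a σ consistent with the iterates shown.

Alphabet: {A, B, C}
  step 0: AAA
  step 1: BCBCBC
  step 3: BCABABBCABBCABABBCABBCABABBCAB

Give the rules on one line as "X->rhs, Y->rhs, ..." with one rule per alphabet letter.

A->BC, B->AB, C->BAB

  step 0 ⇒ step 1: AAA ⇒ BC·BC·BC
    A ↦ BC
    B ↦ AB  (constrained at step 1)
    C ↦ BAB  (constrained at step 1)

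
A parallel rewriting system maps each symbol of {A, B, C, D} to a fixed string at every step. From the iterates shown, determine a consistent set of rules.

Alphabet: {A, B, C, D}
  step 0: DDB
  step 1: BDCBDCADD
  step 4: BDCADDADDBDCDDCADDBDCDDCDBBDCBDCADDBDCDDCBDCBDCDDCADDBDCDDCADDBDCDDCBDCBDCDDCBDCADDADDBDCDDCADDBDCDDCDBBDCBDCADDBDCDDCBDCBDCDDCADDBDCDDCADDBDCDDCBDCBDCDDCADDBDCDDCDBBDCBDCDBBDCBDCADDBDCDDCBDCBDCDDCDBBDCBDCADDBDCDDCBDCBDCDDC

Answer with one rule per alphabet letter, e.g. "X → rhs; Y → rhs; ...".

  step 0 ⇒ step 1: DDB ⇒ BDC·BDC·ADD
    B ↦ ADD
    D ↦ BDC
    A ↦ DB  (constrained at step 1)
    C ↦ DDC  (constrained at step 1)

A->DB, B->ADD, C->DDC, D->BDC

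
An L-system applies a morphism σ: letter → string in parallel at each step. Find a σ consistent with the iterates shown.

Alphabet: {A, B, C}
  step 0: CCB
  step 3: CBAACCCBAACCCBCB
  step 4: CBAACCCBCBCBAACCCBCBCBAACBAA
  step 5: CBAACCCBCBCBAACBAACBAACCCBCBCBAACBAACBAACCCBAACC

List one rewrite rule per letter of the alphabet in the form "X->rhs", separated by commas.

A->C, B->AA, C->CB

  step 4 ⇒ step 5: CBAACCCBCBCBAACCCBCBCBAACBAA ⇒ CB·AA·C·C·CB·CB·CB·AA·CB·AA·CB·AA·C·C·CB·CB·CB·AA·CB·AA·CB·AA·C·C·CB·AA·C·C
    A ↦ C
    B ↦ AA
    C ↦ CB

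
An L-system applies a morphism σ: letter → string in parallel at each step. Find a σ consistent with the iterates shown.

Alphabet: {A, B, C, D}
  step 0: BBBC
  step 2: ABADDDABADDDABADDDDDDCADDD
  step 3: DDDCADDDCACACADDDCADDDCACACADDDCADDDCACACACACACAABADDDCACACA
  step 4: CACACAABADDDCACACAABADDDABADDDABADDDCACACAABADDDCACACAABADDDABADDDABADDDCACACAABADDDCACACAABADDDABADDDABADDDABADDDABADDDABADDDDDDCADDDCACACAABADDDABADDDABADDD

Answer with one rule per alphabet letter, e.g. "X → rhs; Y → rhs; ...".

A->DDD, B->CA, C->ABA, D->CA

  step 3 ⇒ step 4: DDDCADDDCACACADDDCADDDCACACADDDCADDDCACACACACACAABADDDCACACA ⇒ CA·CA·CA·ABA·DDD·CA·CA·CA·ABA·DDD·ABA·DDD·ABA·DDD·CA·CA·CA·ABA·DDD·CA·CA·CA·ABA·DDD·ABA·DDD·ABA·DDD·CA·CA·CA·ABA·DDD·CA·CA·CA·ABA·DDD·ABA·DDD·ABA·DDD·ABA·DDD·ABA·DDD·ABA·DDD·DDD·CA·DDD·CA·CA·CA·ABA·DDD·ABA·DDD·ABA·DDD
    A ↦ DDD
    B ↦ CA
    C ↦ ABA
    D ↦ CA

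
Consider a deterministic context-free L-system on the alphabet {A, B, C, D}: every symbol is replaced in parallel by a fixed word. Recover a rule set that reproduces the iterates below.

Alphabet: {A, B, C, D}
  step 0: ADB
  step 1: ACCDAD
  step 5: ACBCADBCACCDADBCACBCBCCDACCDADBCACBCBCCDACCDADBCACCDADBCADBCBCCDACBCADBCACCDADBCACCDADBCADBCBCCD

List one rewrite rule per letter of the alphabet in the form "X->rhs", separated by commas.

  step 0 ⇒ step 1: ADB ⇒ AC·CD·AD
    A ↦ AC
    B ↦ AD
    D ↦ CD
    C ↦ BC  (constrained at step 1)

A->AC, B->AD, C->BC, D->CD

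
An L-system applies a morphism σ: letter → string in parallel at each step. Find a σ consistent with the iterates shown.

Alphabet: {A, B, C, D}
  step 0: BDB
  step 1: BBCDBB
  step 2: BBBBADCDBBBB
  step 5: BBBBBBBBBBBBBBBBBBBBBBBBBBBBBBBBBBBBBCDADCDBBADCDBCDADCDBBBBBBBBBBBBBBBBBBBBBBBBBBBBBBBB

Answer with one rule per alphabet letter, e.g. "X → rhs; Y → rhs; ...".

  step 1 ⇒ step 2: BBCDBB ⇒ BB·BB·AD·CD·BB·BB
    B ↦ BB
    C ↦ AD
    D ↦ CD
    A ↦ B  (constrained at step 2)

A->B, B->BB, C->AD, D->CD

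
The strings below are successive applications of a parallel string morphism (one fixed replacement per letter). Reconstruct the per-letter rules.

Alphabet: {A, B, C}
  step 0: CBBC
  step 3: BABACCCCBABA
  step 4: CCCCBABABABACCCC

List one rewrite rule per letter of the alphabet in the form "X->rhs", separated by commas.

A->C, B->C, C->BA

  step 3 ⇒ step 4: BABACCCCBABA ⇒ C·C·C·C·BA·BA·BA·BA·C·C·C·C
    A ↦ C
    B ↦ C
    C ↦ BA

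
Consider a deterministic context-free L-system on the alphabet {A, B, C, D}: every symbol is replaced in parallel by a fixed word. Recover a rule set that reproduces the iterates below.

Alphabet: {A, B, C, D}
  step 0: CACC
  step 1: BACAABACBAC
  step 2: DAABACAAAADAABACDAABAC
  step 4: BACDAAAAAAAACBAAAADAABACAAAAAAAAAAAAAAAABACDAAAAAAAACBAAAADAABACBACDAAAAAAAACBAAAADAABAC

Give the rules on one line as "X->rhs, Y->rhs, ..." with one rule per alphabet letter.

  step 1 ⇒ step 2: BACAABACBAC ⇒ D·AA·BAC·AA·AA·D·AA·BAC·D·AA·BAC
    A ↦ AA
    B ↦ D
    C ↦ BAC
    D ↦ CB  (constrained at step 2)

A->AA, B->D, C->BAC, D->CB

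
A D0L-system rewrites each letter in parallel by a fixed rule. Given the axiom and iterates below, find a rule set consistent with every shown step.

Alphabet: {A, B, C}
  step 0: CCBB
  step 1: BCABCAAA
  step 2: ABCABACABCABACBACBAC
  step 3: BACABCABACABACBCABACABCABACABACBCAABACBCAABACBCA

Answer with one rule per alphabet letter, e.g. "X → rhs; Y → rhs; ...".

  step 2 ⇒ step 3: ABCABACABCABACBACBAC ⇒ BAC·A·BCA·BAC·A·BAC·BCA·BAC·A·BCA·BAC·A·BAC·BCA·A·BAC·BCA·A·BAC·BCA
    A ↦ BAC
    B ↦ A
    C ↦ BCA

A->BAC, B->A, C->BCA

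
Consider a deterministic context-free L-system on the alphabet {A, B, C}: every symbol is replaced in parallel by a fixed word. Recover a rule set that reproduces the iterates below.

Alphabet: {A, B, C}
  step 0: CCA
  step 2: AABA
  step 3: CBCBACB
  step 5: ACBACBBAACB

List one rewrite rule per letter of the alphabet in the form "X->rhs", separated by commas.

  step 2 ⇒ step 3: AABA ⇒ CB·CB·A·CB
    A ↦ CB
    B ↦ A
    C ↦ B  (constrained at step 0)

A->CB, B->A, C->B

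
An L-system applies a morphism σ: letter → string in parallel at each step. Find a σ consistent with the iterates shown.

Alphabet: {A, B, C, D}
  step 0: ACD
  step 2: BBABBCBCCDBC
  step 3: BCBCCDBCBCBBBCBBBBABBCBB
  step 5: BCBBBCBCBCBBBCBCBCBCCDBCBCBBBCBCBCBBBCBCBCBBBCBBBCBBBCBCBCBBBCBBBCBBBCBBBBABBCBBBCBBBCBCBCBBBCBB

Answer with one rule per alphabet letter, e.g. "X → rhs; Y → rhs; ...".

  step 2 ⇒ step 3: BBABBCBCCDBC ⇒ BC·BC·CD·BC·BC·BB·BC·BB·BB·AB·BC·BB
    A ↦ CD
    B ↦ BC
    C ↦ BB
    D ↦ AB

A->CD, B->BC, C->BB, D->AB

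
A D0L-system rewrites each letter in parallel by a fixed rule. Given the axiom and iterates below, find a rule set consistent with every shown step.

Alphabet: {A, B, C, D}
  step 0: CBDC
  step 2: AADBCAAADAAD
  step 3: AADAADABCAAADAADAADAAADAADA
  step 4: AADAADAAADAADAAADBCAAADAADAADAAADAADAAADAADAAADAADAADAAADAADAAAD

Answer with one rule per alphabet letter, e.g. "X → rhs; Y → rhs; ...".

A->AAD, B->BC, C->A, D->A

  step 3 ⇒ step 4: AADAADABCAAADAADAADAAADAADA ⇒ AAD·AAD·A·AAD·AAD·A·AAD·BC·A·AAD·AAD·AAD·A·AAD·AAD·A·AAD·AAD·A·AAD·AAD·AAD·A·AAD·AAD·A·AAD
    A ↦ AAD
    B ↦ BC
    C ↦ A
    D ↦ A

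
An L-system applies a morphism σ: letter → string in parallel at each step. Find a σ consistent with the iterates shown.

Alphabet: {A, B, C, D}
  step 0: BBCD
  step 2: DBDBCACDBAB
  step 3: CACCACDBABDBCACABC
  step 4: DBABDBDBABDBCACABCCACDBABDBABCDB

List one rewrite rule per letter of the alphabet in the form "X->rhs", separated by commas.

A->AB, B->C, C->DB, D->CA

  step 3 ⇒ step 4: CACCACDBABDBCACABC ⇒ DB·AB·DB·DB·AB·DB·CA·C·AB·C·CA·C·DB·AB·DB·AB·C·DB
    A ↦ AB
    B ↦ C
    C ↦ DB
    D ↦ CA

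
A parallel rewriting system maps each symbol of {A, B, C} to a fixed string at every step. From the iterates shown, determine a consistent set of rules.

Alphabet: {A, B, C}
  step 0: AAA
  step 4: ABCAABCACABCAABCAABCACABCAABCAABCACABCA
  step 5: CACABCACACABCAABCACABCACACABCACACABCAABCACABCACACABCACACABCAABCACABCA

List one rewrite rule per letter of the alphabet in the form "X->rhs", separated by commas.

A->CA, B->C, C->AB

  step 4 ⇒ step 5: ABCAABCACABCAABCAABCACABCAABCAABCACABCA ⇒ CA·C·AB·CA·CA·C·AB·CA·AB·CA·C·AB·CA·CA·C·AB·CA·CA·C·AB·CA·AB·CA·C·AB·CA·CA·C·AB·CA·CA·C·AB·CA·AB·CA·C·AB·CA
    A ↦ CA
    B ↦ C
    C ↦ AB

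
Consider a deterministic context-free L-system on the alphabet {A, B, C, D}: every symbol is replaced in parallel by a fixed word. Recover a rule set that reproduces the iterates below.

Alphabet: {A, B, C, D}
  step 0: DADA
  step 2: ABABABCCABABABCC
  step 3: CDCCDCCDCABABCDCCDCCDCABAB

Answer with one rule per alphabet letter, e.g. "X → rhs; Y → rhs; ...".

  step 2 ⇒ step 3: ABABABCCABABABCC ⇒ CD·C·CD·C·CD·C·AB·AB·CD·C·CD·C·CD·C·AB·AB
    A ↦ CD
    B ↦ C
    C ↦ AB
    D ↦ CC  (constrained at step 0)

A->CD, B->C, C->AB, D->CC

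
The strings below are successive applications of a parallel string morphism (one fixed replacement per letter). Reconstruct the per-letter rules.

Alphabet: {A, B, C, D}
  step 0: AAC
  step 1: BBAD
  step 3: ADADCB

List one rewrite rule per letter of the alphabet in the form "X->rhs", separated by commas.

A->B, B->C, C->AD, D->A

  step 0 ⇒ step 1: AAC ⇒ B·B·AD
    A ↦ B
    C ↦ AD
    B ↦ C  (constrained at step 1)
    D ↦ A  (constrained at step 1)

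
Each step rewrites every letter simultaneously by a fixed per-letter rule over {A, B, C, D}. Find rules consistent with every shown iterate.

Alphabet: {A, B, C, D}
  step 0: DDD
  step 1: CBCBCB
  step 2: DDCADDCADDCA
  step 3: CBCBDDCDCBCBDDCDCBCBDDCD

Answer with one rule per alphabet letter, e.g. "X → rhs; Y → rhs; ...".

  step 2 ⇒ step 3: DDCADDCADDCA ⇒ CB·CB·DD·CD·CB·CB·DD·CD·CB·CB·DD·CD
    A ↦ CD
    C ↦ DD
    D ↦ CB
  step 1 ⇒ step 2: CBCBCB ⇒ DD·CA·DD·CA·DD·CA
    B ↦ CA

A->CD, B->CA, C->DD, D->CB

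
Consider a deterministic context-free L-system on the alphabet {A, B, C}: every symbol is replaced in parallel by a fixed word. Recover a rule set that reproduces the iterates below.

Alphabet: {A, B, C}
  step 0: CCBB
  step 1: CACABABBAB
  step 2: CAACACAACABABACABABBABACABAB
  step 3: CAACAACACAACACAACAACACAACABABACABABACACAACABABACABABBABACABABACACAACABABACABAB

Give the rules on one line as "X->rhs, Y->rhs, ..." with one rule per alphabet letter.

  step 2 ⇒ step 3: CAACACAACABABACABABBABACABAB ⇒ CA·ACA·ACA·CA·ACA·CA·ACA·ACA·CA·ACA·BAB·ACA·BAB·ACA·CA·ACA·BAB·ACA·BAB·BAB·ACA·BAB·ACA·CA·ACA·BAB·ACA·BAB
    A ↦ ACA
    B ↦ BAB
    C ↦ CA

A->ACA, B->BAB, C->CA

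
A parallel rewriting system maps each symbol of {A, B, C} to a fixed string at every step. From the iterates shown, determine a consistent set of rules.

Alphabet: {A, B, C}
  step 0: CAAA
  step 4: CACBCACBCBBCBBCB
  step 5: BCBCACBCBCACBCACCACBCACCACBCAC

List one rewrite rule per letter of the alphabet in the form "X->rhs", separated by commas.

A->C, B->CAC, C->B

  step 4 ⇒ step 5: CACBCACBCBBCBBCB ⇒ B·C·B·CAC·B·C·B·CAC·B·CAC·CAC·B·CAC·CAC·B·CAC
    A ↦ C
    B ↦ CAC
    C ↦ B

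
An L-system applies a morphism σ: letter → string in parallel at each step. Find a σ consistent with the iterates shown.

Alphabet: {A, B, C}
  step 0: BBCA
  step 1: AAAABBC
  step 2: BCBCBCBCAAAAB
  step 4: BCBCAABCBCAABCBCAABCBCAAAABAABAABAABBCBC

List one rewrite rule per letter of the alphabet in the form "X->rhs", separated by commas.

A->BC, B->AA, C->B

  step 1 ⇒ step 2: AAAABBC ⇒ BC·BC·BC·BC·AA·AA·B
    A ↦ BC
    B ↦ AA
    C ↦ B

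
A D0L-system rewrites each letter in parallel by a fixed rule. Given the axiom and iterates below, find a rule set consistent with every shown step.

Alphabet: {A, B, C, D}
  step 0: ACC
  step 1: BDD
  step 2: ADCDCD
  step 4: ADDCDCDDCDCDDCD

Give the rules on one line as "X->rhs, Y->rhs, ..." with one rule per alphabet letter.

A->B, B->AD, C->D, D->CD

  step 1 ⇒ step 2: BDD ⇒ AD·CD·CD
    B ↦ AD
    D ↦ CD
  step 0 ⇒ step 1: ACC ⇒ B·D·D
    A ↦ B
  step 0 ⇒ step 1: ACC ⇒ B·D·D
    C ↦ D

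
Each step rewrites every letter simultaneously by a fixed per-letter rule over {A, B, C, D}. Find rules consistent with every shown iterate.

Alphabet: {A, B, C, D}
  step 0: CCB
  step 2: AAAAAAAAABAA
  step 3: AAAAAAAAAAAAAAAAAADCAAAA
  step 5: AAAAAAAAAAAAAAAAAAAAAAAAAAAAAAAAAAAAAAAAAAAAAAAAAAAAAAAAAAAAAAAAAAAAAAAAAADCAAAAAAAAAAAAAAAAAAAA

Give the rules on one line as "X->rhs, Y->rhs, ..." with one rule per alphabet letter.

A->AA, B->DC, C->AA, D->AB

  step 2 ⇒ step 3: AAAAAAAAABAA ⇒ AA·AA·AA·AA·AA·AA·AA·AA·AA·DC·AA·AA
    A ↦ AA
    B ↦ DC
    C ↦ AA  (constrained at step 0)
    D ↦ AB  (constrained at step 3)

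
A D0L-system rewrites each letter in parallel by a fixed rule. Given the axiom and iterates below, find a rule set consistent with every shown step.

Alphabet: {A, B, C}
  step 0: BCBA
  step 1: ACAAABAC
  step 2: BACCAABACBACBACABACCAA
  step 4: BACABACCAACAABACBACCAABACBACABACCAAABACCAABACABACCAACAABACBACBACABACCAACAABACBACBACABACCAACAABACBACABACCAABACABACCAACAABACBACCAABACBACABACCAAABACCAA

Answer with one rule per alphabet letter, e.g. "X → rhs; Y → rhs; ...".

  step 1 ⇒ step 2: ACAAABAC ⇒ BAC·CAA·BAC·BAC·BAC·A·BAC·CAA
    A ↦ BAC
    B ↦ A
    C ↦ CAA

A->BAC, B->A, C->CAA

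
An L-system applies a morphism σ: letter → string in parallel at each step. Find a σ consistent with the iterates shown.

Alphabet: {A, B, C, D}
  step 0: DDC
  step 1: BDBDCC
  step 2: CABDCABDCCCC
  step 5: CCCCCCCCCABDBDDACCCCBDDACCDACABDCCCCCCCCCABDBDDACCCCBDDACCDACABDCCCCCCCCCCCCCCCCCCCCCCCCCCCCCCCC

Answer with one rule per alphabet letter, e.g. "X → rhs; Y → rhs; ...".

  step 1 ⇒ step 2: BDBDCC ⇒ CA·BD·CA·BD·CC·CC
    B ↦ CA
    C ↦ CC
    D ↦ BD
    A ↦ DA  (constrained at step 2)

A->DA, B->CA, C->CC, D->BD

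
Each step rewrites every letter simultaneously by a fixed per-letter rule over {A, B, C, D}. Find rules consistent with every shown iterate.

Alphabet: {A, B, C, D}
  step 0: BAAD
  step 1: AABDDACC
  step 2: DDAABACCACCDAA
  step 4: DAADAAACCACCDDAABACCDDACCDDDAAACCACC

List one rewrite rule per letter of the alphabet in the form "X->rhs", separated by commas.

  step 1 ⇒ step 2: AABDDACC ⇒ D·D·AAB·ACC·ACC·D·A·A
    A ↦ D
    B ↦ AAB
    C ↦ A
    D ↦ ACC

A->D, B->AAB, C->A, D->ACC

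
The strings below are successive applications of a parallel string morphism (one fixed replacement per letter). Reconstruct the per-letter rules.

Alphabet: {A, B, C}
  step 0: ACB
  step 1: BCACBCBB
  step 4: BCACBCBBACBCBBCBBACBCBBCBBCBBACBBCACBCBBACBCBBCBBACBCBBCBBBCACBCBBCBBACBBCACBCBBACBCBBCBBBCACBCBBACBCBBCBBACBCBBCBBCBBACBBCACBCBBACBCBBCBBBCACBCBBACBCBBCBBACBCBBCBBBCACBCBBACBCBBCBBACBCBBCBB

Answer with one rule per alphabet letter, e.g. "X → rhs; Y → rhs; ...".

A->BC, B->CBB, C->ACB

  step 0 ⇒ step 1: ACB ⇒ BC·ACB·CBB
    A ↦ BC
    B ↦ CBB
    C ↦ ACB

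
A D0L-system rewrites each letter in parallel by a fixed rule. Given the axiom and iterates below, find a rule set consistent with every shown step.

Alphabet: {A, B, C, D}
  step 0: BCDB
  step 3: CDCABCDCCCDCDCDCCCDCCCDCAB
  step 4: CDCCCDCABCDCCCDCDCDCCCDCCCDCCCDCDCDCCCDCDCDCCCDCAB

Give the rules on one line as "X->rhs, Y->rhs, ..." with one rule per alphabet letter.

  step 3 ⇒ step 4: CDCABCDCCCDCDCDCCCDCCCDCAB ⇒ CD·CC·CD·C·AB·CD·CC·CD·CD·CD·CC·CD·CC·CD·CC·CD·CD·CD·CC·CD·CD·CD·CC·CD·C·AB
    A ↦ C
    B ↦ AB
    C ↦ CD
    D ↦ CC

A->C, B->AB, C->CD, D->CC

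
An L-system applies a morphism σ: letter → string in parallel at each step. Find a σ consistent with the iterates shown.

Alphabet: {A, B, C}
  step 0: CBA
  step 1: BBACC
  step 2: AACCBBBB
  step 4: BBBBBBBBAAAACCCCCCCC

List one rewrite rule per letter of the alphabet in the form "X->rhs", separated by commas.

  step 1 ⇒ step 2: BBACC ⇒ A·A·CC·BB·BB
    A ↦ CC
    B ↦ A
    C ↦ BB

A->CC, B->A, C->BB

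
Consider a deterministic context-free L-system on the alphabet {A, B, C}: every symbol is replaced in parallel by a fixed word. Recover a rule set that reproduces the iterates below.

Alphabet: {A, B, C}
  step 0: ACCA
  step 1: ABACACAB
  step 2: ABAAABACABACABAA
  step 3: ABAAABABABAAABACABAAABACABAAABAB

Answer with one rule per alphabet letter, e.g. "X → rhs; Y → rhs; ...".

A->AB, B->AA, C->AC

  step 2 ⇒ step 3: ABAAABACABACABAA ⇒ AB·AA·AB·AB·AB·AA·AB·AC·AB·AA·AB·AC·AB·AA·AB·AB
    A ↦ AB
    B ↦ AA
    C ↦ AC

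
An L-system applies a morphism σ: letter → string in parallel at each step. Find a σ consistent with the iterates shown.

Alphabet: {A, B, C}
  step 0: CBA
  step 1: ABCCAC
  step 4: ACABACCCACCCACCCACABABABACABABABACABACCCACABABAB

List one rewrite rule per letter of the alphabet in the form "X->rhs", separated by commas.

A->AC, B->CC, C->AB

  step 0 ⇒ step 1: CBA ⇒ AB·CC·AC
    A ↦ AC
    B ↦ CC
    C ↦ AB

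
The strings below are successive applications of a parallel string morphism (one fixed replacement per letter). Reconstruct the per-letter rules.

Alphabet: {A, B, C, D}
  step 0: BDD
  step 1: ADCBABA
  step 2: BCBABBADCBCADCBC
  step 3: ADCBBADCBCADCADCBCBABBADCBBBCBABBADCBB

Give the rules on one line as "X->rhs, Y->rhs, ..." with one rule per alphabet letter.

A->BC, B->ADC, C->BB, D->BA

  step 2 ⇒ step 3: BCBABBADCBCADCBC ⇒ ADC·BB·ADC·BC·ADC·ADC·BC·BA·BB·ADC·BB·BC·BA·BB·ADC·BB
    A ↦ BC
    B ↦ ADC
    C ↦ BB
    D ↦ BA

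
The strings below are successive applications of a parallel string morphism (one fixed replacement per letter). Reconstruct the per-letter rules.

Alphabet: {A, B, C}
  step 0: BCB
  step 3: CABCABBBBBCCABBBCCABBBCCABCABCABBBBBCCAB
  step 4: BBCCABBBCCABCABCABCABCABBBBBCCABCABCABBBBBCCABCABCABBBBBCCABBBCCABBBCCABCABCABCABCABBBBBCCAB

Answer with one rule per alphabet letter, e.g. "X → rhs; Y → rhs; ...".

A->C, B->CAB, C->BB

  step 3 ⇒ step 4: CABCABBBBBCCABBBCCABBBCCABCABCABBBBBCCAB ⇒ BB·C·CAB·BB·C·CAB·CAB·CAB·CAB·CAB·BB·BB·C·CAB·CAB·CAB·BB·BB·C·CAB·CAB·CAB·BB·BB·C·CAB·BB·C·CAB·BB·C·CAB·CAB·CAB·CAB·CAB·BB·BB·C·CAB
    A ↦ C
    B ↦ CAB
    C ↦ BB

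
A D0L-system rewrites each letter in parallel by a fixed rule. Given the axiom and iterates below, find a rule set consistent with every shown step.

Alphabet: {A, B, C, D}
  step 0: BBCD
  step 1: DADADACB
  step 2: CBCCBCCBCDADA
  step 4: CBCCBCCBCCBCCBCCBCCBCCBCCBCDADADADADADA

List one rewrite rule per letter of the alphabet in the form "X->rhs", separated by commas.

  step 1 ⇒ step 2: DADADACB ⇒ CB·C·CB·C·CB·C·DA·DA
    A ↦ C
    B ↦ DA
    C ↦ DA
    D ↦ CB

A->C, B->DA, C->DA, D->CB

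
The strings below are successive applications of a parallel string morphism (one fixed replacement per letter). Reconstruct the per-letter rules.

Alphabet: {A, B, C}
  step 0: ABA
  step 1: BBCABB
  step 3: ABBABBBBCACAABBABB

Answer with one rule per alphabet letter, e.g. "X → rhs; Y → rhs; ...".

A->BB, B->CA, C->A

  step 0 ⇒ step 1: ABA ⇒ BB·CA·BB
    A ↦ BB
    B ↦ CA
    C ↦ A  (constrained at step 1)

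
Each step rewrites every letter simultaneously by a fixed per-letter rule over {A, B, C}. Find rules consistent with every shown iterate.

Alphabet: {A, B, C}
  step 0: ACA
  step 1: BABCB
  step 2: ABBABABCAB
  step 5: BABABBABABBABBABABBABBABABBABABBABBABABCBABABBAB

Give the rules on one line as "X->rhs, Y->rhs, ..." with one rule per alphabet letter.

  step 1 ⇒ step 2: BABCB ⇒ AB·B·AB·ABC·AB
    A ↦ B
    B ↦ AB
    C ↦ ABC

A->B, B->AB, C->ABC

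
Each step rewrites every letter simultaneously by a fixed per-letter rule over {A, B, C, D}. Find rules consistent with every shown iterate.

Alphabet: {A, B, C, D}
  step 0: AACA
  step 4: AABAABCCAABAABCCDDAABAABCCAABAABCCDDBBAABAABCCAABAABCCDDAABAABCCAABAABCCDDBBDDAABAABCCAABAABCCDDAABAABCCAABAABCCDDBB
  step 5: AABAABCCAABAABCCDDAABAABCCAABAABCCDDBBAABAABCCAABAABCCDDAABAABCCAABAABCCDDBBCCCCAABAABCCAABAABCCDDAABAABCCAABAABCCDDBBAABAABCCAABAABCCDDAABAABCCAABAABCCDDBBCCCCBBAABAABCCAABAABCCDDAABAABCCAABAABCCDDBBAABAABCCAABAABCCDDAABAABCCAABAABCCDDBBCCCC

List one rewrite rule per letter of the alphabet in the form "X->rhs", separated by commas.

A->AAB, B->CC, C->D, D->B

  step 4 ⇒ step 5: AABAABCCAABAABCCDDAABAABCCAABAABCCDDBBAABAABCCAABAABCCDDAABAABCCAABAABCCDDBBDDAABAABCCAABAABCCDDAABAABCCAABAABCCDDBB ⇒ AAB·AAB·CC·AAB·AAB·CC·D·D·AAB·AAB·CC·AAB·AAB·CC·D·D·B·B·AAB·AAB·CC·AAB·AAB·CC·D·D·AAB·AAB·CC·AAB·AAB·CC·D·D·B·B·CC·CC·AAB·AAB·CC·AAB·AAB·CC·D·D·AAB·AAB·CC·AAB·AAB·CC·D·D·B·B·AAB·AAB·CC·AAB·AAB·CC·D·D·AAB·AAB·CC·AAB·AAB·CC·D·D·B·B·CC·CC·B·B·AAB·AAB·CC·AAB·AAB·CC·D·D·AAB·AAB·CC·AAB·AAB·CC·D·D·B·B·AAB·AAB·CC·AAB·AAB·CC·D·D·AAB·AAB·CC·AAB·AAB·CC·D·D·B·B·CC·CC
    A ↦ AAB
    B ↦ CC
    C ↦ D
    D ↦ B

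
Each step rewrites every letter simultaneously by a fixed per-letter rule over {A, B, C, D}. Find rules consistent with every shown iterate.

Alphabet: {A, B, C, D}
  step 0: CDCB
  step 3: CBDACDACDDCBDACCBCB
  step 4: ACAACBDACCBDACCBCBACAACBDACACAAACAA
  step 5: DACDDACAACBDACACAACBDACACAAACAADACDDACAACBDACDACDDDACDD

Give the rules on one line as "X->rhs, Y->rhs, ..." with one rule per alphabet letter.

  step 4 ⇒ step 5: ACAACBDACCBDACCBCBACAACBDACACAAACAA ⇒ D·AC·D·D·AC·AA·CB·D·AC·AC·AA·CB·D·AC·AC·AA·AC·AA·D·AC·D·D·AC·AA·CB·D·AC·D·AC·D·D·D·AC·D·D
    A ↦ D
    B ↦ AA
    C ↦ AC
    D ↦ CB

A->D, B->AA, C->AC, D->CB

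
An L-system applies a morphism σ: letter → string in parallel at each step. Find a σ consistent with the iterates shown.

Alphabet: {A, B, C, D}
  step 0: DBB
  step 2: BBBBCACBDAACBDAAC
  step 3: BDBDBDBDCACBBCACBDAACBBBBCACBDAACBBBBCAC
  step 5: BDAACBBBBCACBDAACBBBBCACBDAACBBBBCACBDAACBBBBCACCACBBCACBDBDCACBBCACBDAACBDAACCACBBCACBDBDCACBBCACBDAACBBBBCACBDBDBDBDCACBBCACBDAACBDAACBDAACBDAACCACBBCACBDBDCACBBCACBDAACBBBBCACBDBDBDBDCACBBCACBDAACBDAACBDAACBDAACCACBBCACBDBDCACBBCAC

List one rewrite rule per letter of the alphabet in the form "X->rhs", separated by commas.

  step 2 ⇒ step 3: BBBBCACBDAACBDAAC ⇒ BD·BD·BD·BD·CAC·BB·CAC·BD·AAC·BB·BB·CAC·BD·AAC·BB·BB·CAC
    A ↦ BB
    B ↦ BD
    C ↦ CAC
    D ↦ AAC

A->BB, B->BD, C->CAC, D->AAC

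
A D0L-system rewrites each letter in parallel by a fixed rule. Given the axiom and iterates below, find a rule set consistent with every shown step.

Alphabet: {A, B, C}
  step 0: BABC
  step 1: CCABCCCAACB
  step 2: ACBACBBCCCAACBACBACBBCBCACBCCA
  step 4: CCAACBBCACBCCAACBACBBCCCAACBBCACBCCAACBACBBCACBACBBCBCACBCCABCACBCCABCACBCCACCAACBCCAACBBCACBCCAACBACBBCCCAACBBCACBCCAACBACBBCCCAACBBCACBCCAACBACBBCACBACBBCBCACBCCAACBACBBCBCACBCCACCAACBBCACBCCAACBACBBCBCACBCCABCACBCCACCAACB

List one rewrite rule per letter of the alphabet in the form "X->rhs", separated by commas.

A->BC, B->CCA, C->ACB

  step 1 ⇒ step 2: CCABCCCAACB ⇒ ACB·ACB·BC·CCA·ACB·ACB·ACB·BC·BC·ACB·CCA
    A ↦ BC
    B ↦ CCA
    C ↦ ACB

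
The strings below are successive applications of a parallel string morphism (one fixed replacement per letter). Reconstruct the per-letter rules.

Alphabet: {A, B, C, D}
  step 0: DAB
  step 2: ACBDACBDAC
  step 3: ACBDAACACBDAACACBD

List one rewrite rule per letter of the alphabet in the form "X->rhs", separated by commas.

  step 2 ⇒ step 3: ACBDACBDAC ⇒ AC·BD·A·AC·AC·BD·A·AC·AC·BD
    A ↦ AC
    B ↦ A
    C ↦ BD
    D ↦ AC

A->AC, B->A, C->BD, D->AC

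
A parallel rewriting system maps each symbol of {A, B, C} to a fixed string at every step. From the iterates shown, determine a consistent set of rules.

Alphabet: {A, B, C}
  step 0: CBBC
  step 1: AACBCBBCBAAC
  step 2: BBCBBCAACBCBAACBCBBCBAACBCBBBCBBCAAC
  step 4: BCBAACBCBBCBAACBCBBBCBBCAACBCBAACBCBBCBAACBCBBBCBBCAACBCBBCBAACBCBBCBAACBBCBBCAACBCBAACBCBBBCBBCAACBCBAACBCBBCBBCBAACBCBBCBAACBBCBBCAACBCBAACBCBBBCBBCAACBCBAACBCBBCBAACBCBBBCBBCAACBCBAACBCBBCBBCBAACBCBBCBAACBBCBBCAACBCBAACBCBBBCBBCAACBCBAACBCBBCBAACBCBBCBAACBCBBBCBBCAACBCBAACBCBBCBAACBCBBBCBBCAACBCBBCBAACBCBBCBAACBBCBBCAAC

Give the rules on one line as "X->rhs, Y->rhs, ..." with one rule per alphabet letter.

  step 1 ⇒ step 2: AACBCBBCBAAC ⇒ BBC·BBC·AAC·BCB·AAC·BCB·BCB·AAC·BCB·BBC·BBC·AAC
    A ↦ BBC
    B ↦ BCB
    C ↦ AAC

A->BBC, B->BCB, C->AAC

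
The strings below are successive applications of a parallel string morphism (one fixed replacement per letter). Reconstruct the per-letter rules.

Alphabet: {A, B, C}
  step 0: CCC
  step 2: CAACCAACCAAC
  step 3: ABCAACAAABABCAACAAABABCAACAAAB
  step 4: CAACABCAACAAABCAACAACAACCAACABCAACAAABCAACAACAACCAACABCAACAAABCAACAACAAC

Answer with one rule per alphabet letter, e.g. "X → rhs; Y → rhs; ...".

  step 3 ⇒ step 4: ABCAACAAABABCAACAAABABCAACAAAB ⇒ CAA·C·AB·CAA·CAA·AB·CAA·CAA·CAA·C·CAA·C·AB·CAA·CAA·AB·CAA·CAA·CAA·C·CAA·C·AB·CAA·CAA·AB·CAA·CAA·CAA·C
    A ↦ CAA
    B ↦ C
    C ↦ AB

A->CAA, B->C, C->AB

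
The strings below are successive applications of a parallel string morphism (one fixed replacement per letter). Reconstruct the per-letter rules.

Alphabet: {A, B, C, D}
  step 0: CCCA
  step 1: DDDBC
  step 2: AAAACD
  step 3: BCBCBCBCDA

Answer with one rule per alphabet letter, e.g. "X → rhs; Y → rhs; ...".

A->BC, B->AC, C->D, D->A

  step 2 ⇒ step 3: AAAACD ⇒ BC·BC·BC·BC·D·A
    A ↦ BC
    C ↦ D
    D ↦ A
  step 1 ⇒ step 2: DDDBC ⇒ A·A·A·AC·D
    B ↦ AC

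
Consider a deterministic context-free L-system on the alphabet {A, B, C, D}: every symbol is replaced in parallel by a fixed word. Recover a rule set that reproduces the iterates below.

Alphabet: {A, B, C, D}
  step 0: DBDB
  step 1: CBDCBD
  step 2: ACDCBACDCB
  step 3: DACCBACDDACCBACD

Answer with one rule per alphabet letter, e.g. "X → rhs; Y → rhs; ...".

  step 2 ⇒ step 3: ACDCBACDCB ⇒ D·AC·CB·AC·D·D·AC·CB·AC·D
    A ↦ D
    B ↦ D
    C ↦ AC
    D ↦ CB

A->D, B->D, C->AC, D->CB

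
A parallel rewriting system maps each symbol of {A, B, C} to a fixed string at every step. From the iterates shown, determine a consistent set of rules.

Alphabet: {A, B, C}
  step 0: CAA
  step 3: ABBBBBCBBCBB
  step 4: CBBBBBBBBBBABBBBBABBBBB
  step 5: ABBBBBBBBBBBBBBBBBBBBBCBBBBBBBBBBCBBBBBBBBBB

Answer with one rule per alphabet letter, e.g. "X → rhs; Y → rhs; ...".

  step 4 ⇒ step 5: CBBBBBBBBBBABBBBBABBBBB ⇒ AB·BB·BB·BB·BB·BB·BB·BB·BB·BB·BB·C·BB·BB·BB·BB·BB·C·BB·BB·BB·BB·BB
    A ↦ C
    B ↦ BB
    C ↦ AB

A->C, B->BB, C->AB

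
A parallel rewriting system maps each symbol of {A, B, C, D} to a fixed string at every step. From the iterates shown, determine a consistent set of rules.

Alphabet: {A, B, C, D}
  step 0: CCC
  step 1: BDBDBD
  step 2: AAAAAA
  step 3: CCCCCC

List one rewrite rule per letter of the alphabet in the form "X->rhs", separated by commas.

  step 2 ⇒ step 3: AAAAAA ⇒ C·C·C·C·C·C
    A ↦ C
  step 1 ⇒ step 2: BDBDBD ⇒ A·A·A·A·A·A
    B ↦ A
  step 0 ⇒ step 1: CCC ⇒ BD·BD·BD
    C ↦ BD
  step 1 ⇒ step 2: BDBDBD ⇒ A·A·A·A·A·A
    D ↦ A

A->C, B->A, C->BD, D->A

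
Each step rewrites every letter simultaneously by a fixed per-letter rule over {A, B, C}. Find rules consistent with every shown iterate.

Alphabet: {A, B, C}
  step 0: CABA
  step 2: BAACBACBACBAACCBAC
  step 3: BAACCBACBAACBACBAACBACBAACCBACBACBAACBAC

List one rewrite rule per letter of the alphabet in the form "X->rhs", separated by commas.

  step 2 ⇒ step 3: BAACBACBACBAACCBAC ⇒ BAA·C·C·BAC·BAA·C·BAC·BAA·C·BAC·BAA·C·C·BAC·BAC·BAA·C·BAC
    A ↦ C
    B ↦ BAA
    C ↦ BAC

A->C, B->BAA, C->BAC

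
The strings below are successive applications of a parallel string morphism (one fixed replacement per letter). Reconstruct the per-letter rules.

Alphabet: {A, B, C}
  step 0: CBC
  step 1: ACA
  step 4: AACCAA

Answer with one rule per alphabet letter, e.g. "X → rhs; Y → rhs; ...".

  step 0 ⇒ step 1: CBC ⇒ A·C·A
    B ↦ C
    C ↦ A
    A ↦ BB  (constrained at step 1)

A->BB, B->C, C->A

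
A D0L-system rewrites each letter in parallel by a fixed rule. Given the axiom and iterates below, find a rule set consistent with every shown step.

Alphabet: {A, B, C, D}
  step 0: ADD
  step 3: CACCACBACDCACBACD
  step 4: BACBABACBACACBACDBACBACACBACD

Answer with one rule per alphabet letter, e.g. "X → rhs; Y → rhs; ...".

A->C, B->CA, C->BA, D->CD

  step 3 ⇒ step 4: CACCACBACDCACBACD ⇒ BA·C·BA·BA·C·BA·CA·C·BA·CD·BA·C·BA·CA·C·BA·CD
    A ↦ C
    B ↦ CA
    C ↦ BA
    D ↦ CD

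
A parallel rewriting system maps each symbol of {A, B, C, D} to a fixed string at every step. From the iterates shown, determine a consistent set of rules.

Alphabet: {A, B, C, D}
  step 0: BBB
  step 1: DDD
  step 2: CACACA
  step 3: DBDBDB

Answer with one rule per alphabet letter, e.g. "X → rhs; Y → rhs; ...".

  step 2 ⇒ step 3: CACACA ⇒ D·B·D·B·D·B
    A ↦ B
    C ↦ D
  step 0 ⇒ step 1: BBB ⇒ D·D·D
    B ↦ D
  step 1 ⇒ step 2: DDD ⇒ CA·CA·CA
    D ↦ CA

A->B, B->D, C->D, D->CA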